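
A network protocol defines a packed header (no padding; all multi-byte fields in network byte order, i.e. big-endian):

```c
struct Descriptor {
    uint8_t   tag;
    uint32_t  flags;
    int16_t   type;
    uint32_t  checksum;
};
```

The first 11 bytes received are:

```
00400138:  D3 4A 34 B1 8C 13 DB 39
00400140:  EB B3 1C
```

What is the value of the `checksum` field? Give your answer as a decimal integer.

971748124

`checksum` follows `tag` (1 B), `flags` (4 B), `type` (2 B), so it starts at offset 1 + 4 + 2 = 7 and occupies 4 bytes.
Bytes at offsets 7..10: 39 EB B3 1C.
In big-endian order the high byte comes first in memory.
The bytes are already most-significant first: 0x39EBB31C.
0x39EBB31C = 971748124.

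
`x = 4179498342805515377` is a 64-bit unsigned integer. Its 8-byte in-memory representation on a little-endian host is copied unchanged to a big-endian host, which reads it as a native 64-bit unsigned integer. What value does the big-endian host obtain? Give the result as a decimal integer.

8190993628119629882

4179498342805515377 in 64-bit hexadecimal is 0x3A008F994E41AC71.
Stored little-endian, the bytes at ascending addresses are 71 AC 41 4E 99 8F 00 3A.
Read back as big-endian, the last byte is least significant, giving 0x71AC414E998F003A.
0x71AC414E998F003A = 8190993628119629882.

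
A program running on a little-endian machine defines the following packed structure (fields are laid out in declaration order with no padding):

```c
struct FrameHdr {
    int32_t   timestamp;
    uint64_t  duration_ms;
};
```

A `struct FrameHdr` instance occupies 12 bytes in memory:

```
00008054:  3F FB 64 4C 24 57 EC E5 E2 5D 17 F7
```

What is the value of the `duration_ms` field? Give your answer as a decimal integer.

17804802880934008612

`duration_ms` follows `timestamp` (4 bytes), so it starts at byte offset 4 and occupies 8 bytes.
Bytes at offsets 4..11: 24 57 EC E5 E2 5D 17 F7.
Little-endian stores the least-significant byte at the lowest address.
Reassemble most-significant byte first: F7 17 5D E2 E5 EC 57 24 → 0xF7175DE2E5EC5724.
0xF7175DE2E5EC5724 = 17804802880934008612.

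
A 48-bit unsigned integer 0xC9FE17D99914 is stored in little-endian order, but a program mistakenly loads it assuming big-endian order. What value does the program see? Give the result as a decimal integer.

22651004780233

Stored little-endian, the bytes at ascending addresses are 14 99 D9 17 FE C9.
Read back as big-endian, the last byte is least significant, giving 0x1499D917FEC9.
0x1499D917FEC9 = 22651004780233.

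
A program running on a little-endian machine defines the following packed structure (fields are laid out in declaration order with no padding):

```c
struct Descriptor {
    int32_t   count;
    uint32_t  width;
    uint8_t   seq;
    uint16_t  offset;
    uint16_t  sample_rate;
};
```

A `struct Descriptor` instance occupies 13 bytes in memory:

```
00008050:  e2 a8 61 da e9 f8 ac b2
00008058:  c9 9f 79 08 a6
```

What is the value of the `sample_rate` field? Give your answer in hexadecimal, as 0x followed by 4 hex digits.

`sample_rate` follows `count` (4 B), `width` (4 B), `seq` (1 B), `offset` (2 B), so it starts at offset 4 + 4 + 1 + 2 = 11 and occupies 2 bytes.
Bytes at offsets 11..12: 08 A6.
In little-endian order the low byte comes first in memory.
Reassemble most-significant byte first: A6 08 → 0xA608.

0xA608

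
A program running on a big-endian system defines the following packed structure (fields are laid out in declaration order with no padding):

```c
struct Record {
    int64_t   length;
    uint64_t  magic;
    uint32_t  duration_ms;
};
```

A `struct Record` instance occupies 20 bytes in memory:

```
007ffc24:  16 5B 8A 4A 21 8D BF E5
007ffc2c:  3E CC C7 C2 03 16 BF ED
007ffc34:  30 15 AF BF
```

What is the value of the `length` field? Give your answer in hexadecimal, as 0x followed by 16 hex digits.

0x165B8A4A218DBFE5

`length` is the first field, at byte offset 0, occupying 8 bytes.
Bytes at offsets 0..7: 16 5B 8A 4A 21 8D BF E5.
Big-endian stores the most-significant byte at the lowest address.
The bytes are already most-significant first: 0x165B8A4A218DBFE5.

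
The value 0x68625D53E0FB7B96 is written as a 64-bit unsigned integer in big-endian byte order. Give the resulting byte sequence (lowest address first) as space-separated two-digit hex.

68 62 5D 53 E0 FB 7B 96

Split into bytes (most-significant first): 68 62 5D 53 E0 FB 7B 96.
Big-endian: lowest address holds the most-significant byte.
So the memory order matches the most-significant-first order: 68 62 5D 53 E0 FB 7B 96.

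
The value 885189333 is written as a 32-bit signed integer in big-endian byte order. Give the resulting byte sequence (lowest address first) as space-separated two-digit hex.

885189333 in hexadecimal, padded to 32 bits, is 0x34C2EAD5.
Split into bytes (most-significant first): 34 C2 EA D5.
Big-endian stores the most-significant byte at the lowest address.
So the memory order matches the most-significant-first order: 34 C2 EA D5.

34 C2 EA D5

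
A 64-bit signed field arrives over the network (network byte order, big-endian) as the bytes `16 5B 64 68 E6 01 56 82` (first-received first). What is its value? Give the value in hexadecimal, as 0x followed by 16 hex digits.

Big-endian stores the most-significant byte at the lowest address.
The bytes are already most-significant first: 0x165B6468E6015682.

0x165B6468E6015682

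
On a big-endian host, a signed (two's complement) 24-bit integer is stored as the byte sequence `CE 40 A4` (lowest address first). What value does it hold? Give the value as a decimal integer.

-3260252

In big-endian order the high byte comes first in memory.
The bytes are already most-significant first: 0xCE40A4.
Top bit is set, so as a signed 24-bit value this is 0xCE40A4 − 2^24 = -3260252.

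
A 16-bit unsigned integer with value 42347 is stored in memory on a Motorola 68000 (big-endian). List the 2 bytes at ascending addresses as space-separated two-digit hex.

42347 in hexadecimal, padded to 16 bits, is 0xA56B.
Split into bytes (most-significant first): A5 6B.
Big-endian stores the most-significant byte at the lowest address.
So the memory order matches the most-significant-first order: A5 6B.

A5 6B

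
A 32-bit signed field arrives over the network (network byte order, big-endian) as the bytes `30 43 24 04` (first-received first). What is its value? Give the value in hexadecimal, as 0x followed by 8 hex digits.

In big-endian order the high byte comes first in memory.
The bytes are already most-significant first: 0x30432404.

0x30432404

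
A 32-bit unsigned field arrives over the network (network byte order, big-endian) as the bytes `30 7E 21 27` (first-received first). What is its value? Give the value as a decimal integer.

813572391

In big-endian order the high byte comes first in memory.
The bytes are already most-significant first: 0x307E2127.
0x307E2127 = 813572391.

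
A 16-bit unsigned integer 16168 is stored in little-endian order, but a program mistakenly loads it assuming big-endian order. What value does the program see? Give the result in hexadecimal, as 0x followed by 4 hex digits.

16168 in 16-bit hexadecimal is 0x3F28.
Stored little-endian, the bytes at ascending addresses are 28 3F.
Read back as big-endian, the last byte is least significant, giving 0x283F.

0x283F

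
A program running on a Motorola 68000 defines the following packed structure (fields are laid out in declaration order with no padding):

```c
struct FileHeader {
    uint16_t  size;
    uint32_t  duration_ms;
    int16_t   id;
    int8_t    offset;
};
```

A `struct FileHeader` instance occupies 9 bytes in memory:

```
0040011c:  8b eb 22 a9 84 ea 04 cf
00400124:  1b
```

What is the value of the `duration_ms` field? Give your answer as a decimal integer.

`duration_ms` follows `size` (2 bytes), so it starts at byte offset 2 and occupies 4 bytes.
Bytes at offsets 2..5: 22 A9 84 EA.
Big-endian: lowest address holds the most-significant byte.
The bytes are already most-significant first: 0x22A984EA.
0x22A984EA = 581534954.

581534954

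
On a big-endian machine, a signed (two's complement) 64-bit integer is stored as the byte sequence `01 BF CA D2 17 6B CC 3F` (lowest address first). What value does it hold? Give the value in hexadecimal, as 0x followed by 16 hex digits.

Big-endian: lowest address holds the most-significant byte.
The bytes are already most-significant first: 0x01BFCAD2176BCC3F.

0x01BFCAD2176BCC3F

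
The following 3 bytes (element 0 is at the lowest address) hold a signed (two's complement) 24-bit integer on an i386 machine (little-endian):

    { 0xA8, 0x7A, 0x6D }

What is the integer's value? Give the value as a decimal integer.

7174824

In little-endian order the low byte comes first in memory.
Reassemble most-significant byte first: 6D 7A A8 → 0x6D7AA8.
0x6D7AA8 = 7174824.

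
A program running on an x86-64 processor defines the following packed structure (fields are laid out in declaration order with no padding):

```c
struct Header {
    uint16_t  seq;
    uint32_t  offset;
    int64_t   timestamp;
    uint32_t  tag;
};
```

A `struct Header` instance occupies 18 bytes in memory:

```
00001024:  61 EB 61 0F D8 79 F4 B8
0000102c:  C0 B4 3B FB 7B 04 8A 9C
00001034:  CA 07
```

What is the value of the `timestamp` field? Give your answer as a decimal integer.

323128032141293812

`timestamp` follows `seq` (2 B), `offset` (4 B), so it starts at offset 2 + 4 = 6 and occupies 8 bytes.
Bytes at offsets 6..13: F4 B8 C0 B4 3B FB 7B 04.
Little-endian stores the least-significant byte at the lowest address.
Reassemble most-significant byte first: 04 7B FB 3B B4 C0 B8 F4 → 0x047BFB3BB4C0B8F4.
0x047BFB3BB4C0B8F4 = 323128032141293812.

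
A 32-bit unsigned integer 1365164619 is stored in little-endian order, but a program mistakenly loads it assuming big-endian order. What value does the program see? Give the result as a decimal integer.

1365164619 in 32-bit hexadecimal is 0x515EC24B.
Stored little-endian, the bytes at ascending addresses are 4B C2 5E 51.
Read back as big-endian, the last byte is least significant, giving 0x4BC25E51.
0x4BC25E51 = 1271029329.

1271029329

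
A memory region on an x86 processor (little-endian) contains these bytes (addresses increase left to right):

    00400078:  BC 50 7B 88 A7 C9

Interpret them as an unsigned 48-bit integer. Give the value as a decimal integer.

In little-endian order the low byte comes first in memory.
Reassemble most-significant byte first: C9 A7 88 7B 50 BC → 0xC9A7887B50BC.
0xC9A7887B50BC = 221721386504380.

221721386504380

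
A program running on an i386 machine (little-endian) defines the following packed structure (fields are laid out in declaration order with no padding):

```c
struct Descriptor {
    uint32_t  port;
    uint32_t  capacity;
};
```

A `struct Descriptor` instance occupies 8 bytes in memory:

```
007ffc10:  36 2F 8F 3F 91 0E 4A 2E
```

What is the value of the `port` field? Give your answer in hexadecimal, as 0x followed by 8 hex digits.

`port` is the first field, at byte offset 0, occupying 4 bytes.
Bytes at offsets 0..3: 36 2F 8F 3F.
Little-endian stores the least-significant byte at the lowest address.
Reassemble most-significant byte first: 3F 8F 2F 36 → 0x3F8F2F36.

0x3F8F2F36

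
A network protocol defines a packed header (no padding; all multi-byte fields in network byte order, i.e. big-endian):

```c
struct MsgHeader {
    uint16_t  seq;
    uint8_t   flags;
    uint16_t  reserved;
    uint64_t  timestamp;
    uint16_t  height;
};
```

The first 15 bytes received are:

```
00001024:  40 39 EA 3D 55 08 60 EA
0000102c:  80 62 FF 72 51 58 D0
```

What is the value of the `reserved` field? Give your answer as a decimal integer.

`reserved` follows `seq` (2 B), `flags` (1 B), so it starts at offset 2 + 1 = 3 and occupies 2 bytes.
Bytes at offsets 3..4: 3D 55.
Big-endian: lowest address holds the most-significant byte.
The bytes are already most-significant first: 0x3D55.
0x3D55 = 15701.

15701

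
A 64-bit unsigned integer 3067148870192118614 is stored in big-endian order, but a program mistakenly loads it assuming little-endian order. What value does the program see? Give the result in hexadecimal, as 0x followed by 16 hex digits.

3067148870192118614 in 64-bit hexadecimal is 0x2A90B3A5A10ABB56.
Stored big-endian, the bytes at ascending addresses are 2A 90 B3 A5 A1 0A BB 56.
Read back as little-endian, the first byte is least significant, giving 0x56BB0AA1A5B3902A.

0x56BB0AA1A5B3902A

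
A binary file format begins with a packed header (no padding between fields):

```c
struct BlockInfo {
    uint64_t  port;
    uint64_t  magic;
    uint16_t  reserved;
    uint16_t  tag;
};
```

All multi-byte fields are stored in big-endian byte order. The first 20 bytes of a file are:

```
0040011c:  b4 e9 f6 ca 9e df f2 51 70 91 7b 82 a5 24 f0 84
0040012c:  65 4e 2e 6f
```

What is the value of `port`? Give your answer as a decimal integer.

13036221946509914705

`port` is the first field, at byte offset 0, occupying 8 bytes.
Bytes at offsets 0..7: B4 E9 F6 CA 9E DF F2 51.
In big-endian order the high byte comes first in memory.
The bytes are already most-significant first: 0xB4E9F6CA9EDFF251.
0xB4E9F6CA9EDFF251 = 13036221946509914705.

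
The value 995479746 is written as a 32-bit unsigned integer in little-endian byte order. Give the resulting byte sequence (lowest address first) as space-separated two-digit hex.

995479746 in hexadecimal, padded to 32 bits, is 0x3B55D0C2.
Split into bytes (most-significant first): 3B 55 D0 C2.
Little-endian: lowest address holds the least-significant byte.
So at ascending addresses the bytes are C2 D0 55 3B.

C2 D0 55 3B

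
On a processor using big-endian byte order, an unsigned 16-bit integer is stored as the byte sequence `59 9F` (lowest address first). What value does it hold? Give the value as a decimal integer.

22943

Big-endian stores the most-significant byte at the lowest address.
The bytes are already most-significant first: 0x599F.
0x599F = 22943.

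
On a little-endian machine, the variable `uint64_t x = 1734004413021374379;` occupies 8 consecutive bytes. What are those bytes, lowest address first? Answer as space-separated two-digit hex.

AB 47 19 95 D3 6B 10 18

1734004413021374379 in hexadecimal, padded to 64 bits, is 0x18106BD3951947AB.
Split into bytes (most-significant first): 18 10 6B D3 95 19 47 AB.
In little-endian order the low byte comes first in memory.
So at ascending addresses the bytes are AB 47 19 95 D3 6B 10 18.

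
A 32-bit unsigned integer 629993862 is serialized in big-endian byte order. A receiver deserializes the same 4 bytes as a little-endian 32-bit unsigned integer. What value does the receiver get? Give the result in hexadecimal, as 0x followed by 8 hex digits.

629993862 in 32-bit hexadecimal is 0x258CF186.
Stored big-endian, the bytes at ascending addresses are 25 8C F1 86.
Read back as little-endian, the first byte is least significant, giving 0x86F18C25.

0x86F18C25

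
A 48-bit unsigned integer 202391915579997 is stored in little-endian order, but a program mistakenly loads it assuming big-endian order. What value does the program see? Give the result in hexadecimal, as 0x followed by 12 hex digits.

0x5DCA3B0A13B8

202391915579997 in 48-bit hexadecimal is 0xB8130A3BCA5D.
Stored little-endian, the bytes at ascending addresses are 5D CA 3B 0A 13 B8.
Read back as big-endian, the last byte is least significant, giving 0x5DCA3B0A13B8.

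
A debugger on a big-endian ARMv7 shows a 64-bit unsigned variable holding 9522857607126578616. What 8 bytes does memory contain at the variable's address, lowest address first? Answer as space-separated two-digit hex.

84 27 FC 8A 17 67 F5 B8

9522857607126578616 in hexadecimal, padded to 64 bits, is 0x8427FC8A1767F5B8.
Split into bytes (most-significant first): 84 27 FC 8A 17 67 F5 B8.
In big-endian order the high byte comes first in memory.
So the memory order matches the most-significant-first order: 84 27 FC 8A 17 67 F5 B8.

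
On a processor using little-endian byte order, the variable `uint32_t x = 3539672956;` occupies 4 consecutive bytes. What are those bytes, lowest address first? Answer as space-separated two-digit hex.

7C 1F FB D2

3539672956 in hexadecimal, padded to 32 bits, is 0xD2FB1F7C.
Split into bytes (most-significant first): D2 FB 1F 7C.
Little-endian: lowest address holds the least-significant byte.
So at ascending addresses the bytes are 7C 1F FB D2.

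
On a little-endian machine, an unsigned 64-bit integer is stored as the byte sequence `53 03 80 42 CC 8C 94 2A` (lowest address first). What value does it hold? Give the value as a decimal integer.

Little-endian stores the least-significant byte at the lowest address.
Reassemble most-significant byte first: 2A 94 8C CC 42 80 03 53 → 0x2A948CCC42800353.
0x2A948CCC42800353 = 3068232055063053139.

3068232055063053139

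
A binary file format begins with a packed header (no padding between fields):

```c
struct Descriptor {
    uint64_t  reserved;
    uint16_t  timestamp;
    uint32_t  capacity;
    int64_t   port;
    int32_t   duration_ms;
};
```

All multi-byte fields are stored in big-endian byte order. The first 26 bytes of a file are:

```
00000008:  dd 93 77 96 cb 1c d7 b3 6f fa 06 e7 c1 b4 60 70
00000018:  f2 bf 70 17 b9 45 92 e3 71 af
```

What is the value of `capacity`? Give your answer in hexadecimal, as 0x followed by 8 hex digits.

0x06E7C1B4

`capacity` follows `reserved` (8 B), `timestamp` (2 B), so it starts at offset 8 + 2 = 10 and occupies 4 bytes.
Bytes at offsets 10..13: 06 E7 C1 B4.
In big-endian order the high byte comes first in memory.
The bytes are already most-significant first: 0x06E7C1B4.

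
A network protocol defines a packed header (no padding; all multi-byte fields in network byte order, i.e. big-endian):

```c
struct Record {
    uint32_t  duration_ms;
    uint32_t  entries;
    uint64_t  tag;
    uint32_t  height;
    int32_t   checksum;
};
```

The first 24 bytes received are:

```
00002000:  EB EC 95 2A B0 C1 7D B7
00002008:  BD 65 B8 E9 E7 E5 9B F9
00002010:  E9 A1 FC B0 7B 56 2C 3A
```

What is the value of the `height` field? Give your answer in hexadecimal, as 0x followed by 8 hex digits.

0xE9A1FCB0

`height` follows `duration_ms` (4 B), `entries` (4 B), `tag` (8 B), so it starts at offset 4 + 4 + 8 = 16 and occupies 4 bytes.
Bytes at offsets 16..19: E9 A1 FC B0.
Big-endian: lowest address holds the most-significant byte.
The bytes are already most-significant first: 0xE9A1FCB0.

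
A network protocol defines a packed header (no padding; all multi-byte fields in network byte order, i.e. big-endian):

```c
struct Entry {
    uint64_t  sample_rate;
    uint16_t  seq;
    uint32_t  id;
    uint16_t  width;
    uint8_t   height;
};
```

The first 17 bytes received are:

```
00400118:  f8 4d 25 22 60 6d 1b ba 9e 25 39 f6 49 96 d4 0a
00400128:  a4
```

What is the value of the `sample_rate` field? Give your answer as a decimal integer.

17891997724189727674

`sample_rate` is the first field, at byte offset 0, occupying 8 bytes.
Bytes at offsets 0..7: F8 4D 25 22 60 6D 1B BA.
Big-endian stores the most-significant byte at the lowest address.
The bytes are already most-significant first: 0xF84D2522606D1BBA.
0xF84D2522606D1BBA = 17891997724189727674.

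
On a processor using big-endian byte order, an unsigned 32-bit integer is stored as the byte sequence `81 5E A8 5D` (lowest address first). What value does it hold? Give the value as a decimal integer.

In big-endian order the high byte comes first in memory.
The bytes are already most-significant first: 0x815EA85D.
0x815EA85D = 2170464349.

2170464349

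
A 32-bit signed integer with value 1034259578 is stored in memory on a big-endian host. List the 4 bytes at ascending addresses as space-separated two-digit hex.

3D A5 8C 7A

1034259578 in hexadecimal, padded to 32 bits, is 0x3DA58C7A.
Split into bytes (most-significant first): 3D A5 8C 7A.
Big-endian stores the most-significant byte at the lowest address.
So the memory order matches the most-significant-first order: 3D A5 8C 7A.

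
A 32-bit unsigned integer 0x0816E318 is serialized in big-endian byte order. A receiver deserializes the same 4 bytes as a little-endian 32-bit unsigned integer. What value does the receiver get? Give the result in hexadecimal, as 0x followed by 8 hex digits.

Stored big-endian, the bytes at ascending addresses are 08 16 E3 18.
Read back as little-endian, the first byte is least significant, giving 0x18E31608.

0x18E31608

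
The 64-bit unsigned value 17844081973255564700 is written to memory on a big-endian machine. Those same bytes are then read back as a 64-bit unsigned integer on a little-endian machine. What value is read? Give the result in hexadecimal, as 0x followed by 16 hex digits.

17844081973255564700 in 64-bit hexadecimal is 0xF7A2EA033ED96D9C.
Stored big-endian, the bytes at ascending addresses are F7 A2 EA 03 3E D9 6D 9C.
Read back as little-endian, the first byte is least significant, giving 0x9C6DD93E03EAA2F7.

0x9C6DD93E03EAA2F7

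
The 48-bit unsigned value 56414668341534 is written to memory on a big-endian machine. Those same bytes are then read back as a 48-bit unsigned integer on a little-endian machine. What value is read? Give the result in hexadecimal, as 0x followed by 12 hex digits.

0x1E4144104F33

56414668341534 in 48-bit hexadecimal is 0x334F1044411E.
Stored big-endian, the bytes at ascending addresses are 33 4F 10 44 41 1E.
Read back as little-endian, the first byte is least significant, giving 0x1E4144104F33.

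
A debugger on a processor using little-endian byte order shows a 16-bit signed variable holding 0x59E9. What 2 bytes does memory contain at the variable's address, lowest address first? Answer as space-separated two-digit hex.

Split into bytes (most-significant first): 59 E9.
Little-endian stores the least-significant byte at the lowest address.
So at ascending addresses the bytes are E9 59.

E9 59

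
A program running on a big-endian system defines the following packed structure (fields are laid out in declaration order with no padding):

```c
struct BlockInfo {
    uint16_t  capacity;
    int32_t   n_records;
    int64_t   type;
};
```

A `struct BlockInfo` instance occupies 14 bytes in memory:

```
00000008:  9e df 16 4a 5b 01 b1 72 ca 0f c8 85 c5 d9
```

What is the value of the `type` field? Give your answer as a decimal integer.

`type` follows `capacity` (2 B), `n_records` (4 B), so it starts at offset 2 + 4 = 6 and occupies 8 bytes.
Bytes at offsets 6..13: B1 72 CA 0F C8 85 C5 D9.
Big-endian stores the most-significant byte at the lowest address.
The bytes are already most-significant first: 0xB172CA0FC885C5D9.
Top bit is set, so as a signed 64-bit value this is 0xB172CA0FC885C5D9 − 2^64 = -5660239612513761831.

-5660239612513761831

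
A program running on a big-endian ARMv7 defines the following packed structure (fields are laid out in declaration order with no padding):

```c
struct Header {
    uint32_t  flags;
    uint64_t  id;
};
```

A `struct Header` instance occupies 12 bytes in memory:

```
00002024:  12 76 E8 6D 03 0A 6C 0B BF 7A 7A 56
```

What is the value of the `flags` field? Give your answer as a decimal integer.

`flags` is the first field, at byte offset 0, occupying 4 bytes.
Bytes at offsets 0..3: 12 76 E8 6D.
Big-endian: lowest address holds the most-significant byte.
The bytes are already most-significant first: 0x1276E86D.
0x1276E86D = 309782637.

309782637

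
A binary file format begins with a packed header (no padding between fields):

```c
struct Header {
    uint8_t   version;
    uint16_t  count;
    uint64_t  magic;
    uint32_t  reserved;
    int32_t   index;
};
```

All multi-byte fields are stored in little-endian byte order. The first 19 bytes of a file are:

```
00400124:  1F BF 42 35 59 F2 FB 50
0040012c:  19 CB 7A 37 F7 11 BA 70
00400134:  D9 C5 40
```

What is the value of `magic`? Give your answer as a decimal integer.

`magic` follows `version` (1 B), `count` (2 B), so it starts at offset 1 + 2 = 3 and occupies 8 bytes.
Bytes at offsets 3..10: 35 59 F2 FB 50 19 CB 7A.
In little-endian order the low byte comes first in memory.
Reassemble most-significant byte first: 7A CB 19 50 FB F2 59 35 → 0x7ACB1950FBF25935.
0x7ACB1950FBF25935 = 8848193728514513205.

8848193728514513205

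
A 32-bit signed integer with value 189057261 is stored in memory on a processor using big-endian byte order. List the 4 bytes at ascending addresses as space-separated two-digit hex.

189057261 in hexadecimal, padded to 32 bits, is 0x0B44C8ED.
Split into bytes (most-significant first): 0B 44 C8 ED.
Big-endian stores the most-significant byte at the lowest address.
So the memory order matches the most-significant-first order: 0B 44 C8 ED.

0B 44 C8 ED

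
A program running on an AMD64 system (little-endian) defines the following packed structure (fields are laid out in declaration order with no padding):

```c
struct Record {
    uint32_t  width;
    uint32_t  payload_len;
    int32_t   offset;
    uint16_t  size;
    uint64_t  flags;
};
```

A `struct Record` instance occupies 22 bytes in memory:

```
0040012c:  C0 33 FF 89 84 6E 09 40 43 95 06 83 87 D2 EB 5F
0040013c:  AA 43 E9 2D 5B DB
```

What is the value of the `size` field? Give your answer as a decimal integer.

`size` follows `width` (4 B), `payload_len` (4 B), `offset` (4 B), so it starts at offset 4 + 4 + 4 = 12 and occupies 2 bytes.
Bytes at offsets 12..13: 87 D2.
Little-endian: lowest address holds the least-significant byte.
Reassemble most-significant byte first: D2 87 → 0xD287.
0xD287 = 53895.

53895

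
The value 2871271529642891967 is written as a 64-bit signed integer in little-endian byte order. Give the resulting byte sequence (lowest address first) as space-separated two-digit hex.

2871271529642891967 in hexadecimal, padded to 64 bits, is 0x27D8CE3E5A0E9ABF.
Split into bytes (most-significant first): 27 D8 CE 3E 5A 0E 9A BF.
Little-endian stores the least-significant byte at the lowest address.
So at ascending addresses the bytes are BF 9A 0E 5A 3E CE D8 27.

BF 9A 0E 5A 3E CE D8 27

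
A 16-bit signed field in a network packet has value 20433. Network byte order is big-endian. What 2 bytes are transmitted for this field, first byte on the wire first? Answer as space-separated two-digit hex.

20433 in hexadecimal, padded to 16 bits, is 0x4FD1.
Split into bytes (most-significant first): 4F D1.
Big-endian stores the most-significant byte at the lowest address.
So the memory order matches the most-significant-first order: 4F D1.

4F D1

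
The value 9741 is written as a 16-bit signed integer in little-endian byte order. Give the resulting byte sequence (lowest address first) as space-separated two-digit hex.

9741 in hexadecimal, padded to 16 bits, is 0x260D.
Split into bytes (most-significant first): 26 0D.
Little-endian: lowest address holds the least-significant byte.
So at ascending addresses the bytes are 0D 26.

0D 26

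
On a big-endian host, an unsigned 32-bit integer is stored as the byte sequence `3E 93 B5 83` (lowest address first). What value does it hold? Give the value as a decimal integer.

Big-endian stores the most-significant byte at the lowest address.
The bytes are already most-significant first: 0x3E93B583.
0x3E93B583 = 1049867651.

1049867651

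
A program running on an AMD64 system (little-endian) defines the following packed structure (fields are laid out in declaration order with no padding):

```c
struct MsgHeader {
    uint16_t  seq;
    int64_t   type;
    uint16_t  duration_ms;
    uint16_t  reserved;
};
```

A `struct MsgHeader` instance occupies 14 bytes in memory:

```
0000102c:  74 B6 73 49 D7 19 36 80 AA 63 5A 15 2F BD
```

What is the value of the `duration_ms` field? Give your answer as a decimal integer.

5466

`duration_ms` follows `seq` (2 B), `type` (8 B), so it starts at offset 2 + 8 = 10 and occupies 2 bytes.
Bytes at offsets 10..11: 5A 15.
Little-endian: lowest address holds the least-significant byte.
Reassemble most-significant byte first: 15 5A → 0x155A.
0x155A = 5466.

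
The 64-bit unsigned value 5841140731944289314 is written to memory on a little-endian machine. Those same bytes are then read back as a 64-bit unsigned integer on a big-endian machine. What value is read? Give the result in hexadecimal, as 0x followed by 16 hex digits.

0x22C49A4A8CE60F51

5841140731944289314 in 64-bit hexadecimal is 0x510FE68C4A9AC422.
Stored little-endian, the bytes at ascending addresses are 22 C4 9A 4A 8C E6 0F 51.
Read back as big-endian, the last byte is least significant, giving 0x22C49A4A8CE60F51.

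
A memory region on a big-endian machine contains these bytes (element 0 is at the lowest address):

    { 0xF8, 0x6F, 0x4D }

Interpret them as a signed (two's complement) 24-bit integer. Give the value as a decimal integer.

Big-endian stores the most-significant byte at the lowest address.
The bytes are already most-significant first: 0xF86F4D.
Top bit is set, so as a signed 24-bit value this is 0xF86F4D − 2^24 = -495795.

-495795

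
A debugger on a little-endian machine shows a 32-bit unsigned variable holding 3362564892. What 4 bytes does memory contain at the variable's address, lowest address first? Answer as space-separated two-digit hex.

1C AB 6C C8

3362564892 in hexadecimal, padded to 32 bits, is 0xC86CAB1C.
Split into bytes (most-significant first): C8 6C AB 1C.
In little-endian order the low byte comes first in memory.
So at ascending addresses the bytes are 1C AB 6C C8.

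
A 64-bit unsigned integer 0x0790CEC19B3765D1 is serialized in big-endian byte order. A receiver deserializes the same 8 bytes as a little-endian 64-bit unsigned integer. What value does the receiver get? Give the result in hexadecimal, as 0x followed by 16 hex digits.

0xD165379BC1CE9007

Stored big-endian, the bytes at ascending addresses are 07 90 CE C1 9B 37 65 D1.
Read back as little-endian, the first byte is least significant, giving 0xD165379BC1CE9007.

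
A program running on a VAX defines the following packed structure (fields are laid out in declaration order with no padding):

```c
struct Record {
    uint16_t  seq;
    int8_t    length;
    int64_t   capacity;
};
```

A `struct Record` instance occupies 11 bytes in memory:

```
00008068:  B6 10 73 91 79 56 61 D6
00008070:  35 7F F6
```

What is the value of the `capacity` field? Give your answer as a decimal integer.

`capacity` follows `seq` (2 B), `length` (1 B), so it starts at offset 2 + 1 = 3 and occupies 8 bytes.
Bytes at offsets 3..10: 91 79 56 61 D6 35 7F F6.
Little-endian stores the least-significant byte at the lowest address.
Reassemble most-significant byte first: F6 7F 35 D6 61 56 79 91 → 0xF67F35D661567991.
Top bit is set, so as a signed 64-bit value this is 0xF67F35D661567991 − 2^64 = -684769423464695407.

-684769423464695407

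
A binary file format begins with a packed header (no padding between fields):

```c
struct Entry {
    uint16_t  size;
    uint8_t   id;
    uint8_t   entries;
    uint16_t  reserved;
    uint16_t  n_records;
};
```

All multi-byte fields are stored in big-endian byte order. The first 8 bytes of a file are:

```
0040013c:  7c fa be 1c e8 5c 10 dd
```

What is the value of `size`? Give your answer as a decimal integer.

31994

`size` is the first field, at byte offset 0, occupying 2 bytes.
Bytes at offsets 0..1: 7C FA.
Big-endian: lowest address holds the most-significant byte.
The bytes are already most-significant first: 0x7CFA.
0x7CFA = 31994.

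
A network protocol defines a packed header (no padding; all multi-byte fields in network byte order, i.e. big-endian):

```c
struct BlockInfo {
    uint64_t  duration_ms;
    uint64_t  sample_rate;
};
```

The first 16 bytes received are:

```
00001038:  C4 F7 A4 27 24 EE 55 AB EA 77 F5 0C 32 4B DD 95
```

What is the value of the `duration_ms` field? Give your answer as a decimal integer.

`duration_ms` is the first field, at byte offset 0, occupying 8 bytes.
Bytes at offsets 0..7: C4 F7 A4 27 24 EE 55 AB.
Big-endian: lowest address holds the most-significant byte.
The bytes are already most-significant first: 0xC4F7A42724EE55AB.
0xC4F7A42724EE55AB = 14192993238711686571.

14192993238711686571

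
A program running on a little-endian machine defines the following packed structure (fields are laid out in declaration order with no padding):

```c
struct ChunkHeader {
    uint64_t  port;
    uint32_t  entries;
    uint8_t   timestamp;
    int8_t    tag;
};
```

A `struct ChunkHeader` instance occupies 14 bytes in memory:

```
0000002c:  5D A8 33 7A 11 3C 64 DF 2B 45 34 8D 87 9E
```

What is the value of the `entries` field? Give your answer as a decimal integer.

2369013035

`entries` follows `port` (8 bytes), so it starts at byte offset 8 and occupies 4 bytes.
Bytes at offsets 8..11: 2B 45 34 8D.
Little-endian: lowest address holds the least-significant byte.
Reassemble most-significant byte first: 8D 34 45 2B → 0x8D34452B.
0x8D34452B = 2369013035.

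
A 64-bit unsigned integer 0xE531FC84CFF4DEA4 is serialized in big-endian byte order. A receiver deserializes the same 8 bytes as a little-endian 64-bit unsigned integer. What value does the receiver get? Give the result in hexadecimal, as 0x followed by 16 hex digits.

Stored big-endian, the bytes at ascending addresses are E5 31 FC 84 CF F4 DE A4.
Read back as little-endian, the first byte is least significant, giving 0xA4DEF4CF84FC31E5.

0xA4DEF4CF84FC31E5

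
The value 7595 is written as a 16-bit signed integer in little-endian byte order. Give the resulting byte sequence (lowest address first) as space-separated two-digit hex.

AB 1D

7595 in hexadecimal, padded to 16 bits, is 0x1DAB.
Split into bytes (most-significant first): 1D AB.
Little-endian: lowest address holds the least-significant byte.
So at ascending addresses the bytes are AB 1D.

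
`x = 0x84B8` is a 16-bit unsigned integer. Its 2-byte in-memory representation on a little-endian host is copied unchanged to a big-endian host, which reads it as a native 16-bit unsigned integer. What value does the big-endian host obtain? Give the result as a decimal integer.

47236

Stored little-endian, the bytes at ascending addresses are B8 84.
Read back as big-endian, the last byte is least significant, giving 0xB884.
0xB884 = 47236.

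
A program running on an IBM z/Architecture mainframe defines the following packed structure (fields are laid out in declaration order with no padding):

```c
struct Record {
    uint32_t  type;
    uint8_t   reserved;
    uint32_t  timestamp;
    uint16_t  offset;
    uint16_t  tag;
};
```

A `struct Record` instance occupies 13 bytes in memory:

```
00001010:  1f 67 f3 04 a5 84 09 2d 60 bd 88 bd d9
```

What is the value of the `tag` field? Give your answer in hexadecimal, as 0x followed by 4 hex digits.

0xBDD9

`tag` follows `type` (4 B), `reserved` (1 B), `timestamp` (4 B), `offset` (2 B), so it starts at offset 4 + 1 + 4 + 2 = 11 and occupies 2 bytes.
Bytes at offsets 11..12: BD D9.
In big-endian order the high byte comes first in memory.
The bytes are already most-significant first: 0xBDD9.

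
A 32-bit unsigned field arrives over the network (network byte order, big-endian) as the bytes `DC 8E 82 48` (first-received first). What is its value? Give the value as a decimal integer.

3700326984

In big-endian order the high byte comes first in memory.
The bytes are already most-significant first: 0xDC8E8248.
0xDC8E8248 = 3700326984.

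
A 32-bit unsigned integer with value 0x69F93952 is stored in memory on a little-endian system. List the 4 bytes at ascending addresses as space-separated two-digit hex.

52 39 F9 69

Split into bytes (most-significant first): 69 F9 39 52.
Little-endian: lowest address holds the least-significant byte.
So at ascending addresses the bytes are 52 39 F9 69.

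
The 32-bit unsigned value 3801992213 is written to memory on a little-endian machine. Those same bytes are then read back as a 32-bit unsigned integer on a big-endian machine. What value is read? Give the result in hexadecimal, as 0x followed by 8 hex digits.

3801992213 in 32-bit hexadecimal is 0xE29DCC15.
Stored little-endian, the bytes at ascending addresses are 15 CC 9D E2.
Read back as big-endian, the last byte is least significant, giving 0x15CC9DE2.

0x15CC9DE2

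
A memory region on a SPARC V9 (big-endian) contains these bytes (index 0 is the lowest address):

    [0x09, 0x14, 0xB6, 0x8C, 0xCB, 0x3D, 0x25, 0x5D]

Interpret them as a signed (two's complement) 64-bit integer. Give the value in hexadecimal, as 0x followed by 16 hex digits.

0x0914B68CCB3D255D

Big-endian stores the most-significant byte at the lowest address.
The bytes are already most-significant first: 0x0914B68CCB3D255D.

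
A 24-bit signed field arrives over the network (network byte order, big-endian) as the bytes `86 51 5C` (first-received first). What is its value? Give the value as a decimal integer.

In big-endian order the high byte comes first in memory.
The bytes are already most-significant first: 0x86515C.
Top bit is set, so as a signed 24-bit value this is 0x86515C − 2^24 = -7974564.

-7974564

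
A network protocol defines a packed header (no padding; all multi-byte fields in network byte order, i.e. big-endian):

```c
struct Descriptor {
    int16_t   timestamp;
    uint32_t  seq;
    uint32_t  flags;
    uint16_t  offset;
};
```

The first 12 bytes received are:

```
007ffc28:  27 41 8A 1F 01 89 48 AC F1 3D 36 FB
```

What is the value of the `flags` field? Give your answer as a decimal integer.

`flags` follows `timestamp` (2 B), `seq` (4 B), so it starts at offset 2 + 4 = 6 and occupies 4 bytes.
Bytes at offsets 6..9: 48 AC F1 3D.
Big-endian stores the most-significant byte at the lowest address.
The bytes are already most-significant first: 0x48ACF13D.
0x48ACF13D = 1219293501.

1219293501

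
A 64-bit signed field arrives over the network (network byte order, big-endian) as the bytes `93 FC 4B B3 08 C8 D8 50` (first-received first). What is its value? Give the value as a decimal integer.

In big-endian order the high byte comes first in memory.
The bytes are already most-significant first: 0x93FC4BB308C8D850.
Top bit is set, so as a signed 64-bit value this is 0x93FC4BB308C8D850 − 2^64 = -7783262823684450224.

-7783262823684450224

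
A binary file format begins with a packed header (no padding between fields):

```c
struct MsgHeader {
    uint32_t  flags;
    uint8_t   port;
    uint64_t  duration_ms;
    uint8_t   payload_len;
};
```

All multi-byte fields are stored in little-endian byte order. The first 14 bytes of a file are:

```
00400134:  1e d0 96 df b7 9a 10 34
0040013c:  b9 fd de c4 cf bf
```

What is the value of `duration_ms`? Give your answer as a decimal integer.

`duration_ms` follows `flags` (4 B), `port` (1 B), so it starts at offset 4 + 1 = 5 and occupies 8 bytes.
Bytes at offsets 5..12: 9A 10 34 B9 FD DE C4 CF.
Little-endian: lowest address holds the least-significant byte.
Reassemble most-significant byte first: CF C4 DE FD B9 34 10 9A → 0xCFC4DEFDB934109A.
0xCFC4DEFDB934109A = 14971336242601660570.

14971336242601660570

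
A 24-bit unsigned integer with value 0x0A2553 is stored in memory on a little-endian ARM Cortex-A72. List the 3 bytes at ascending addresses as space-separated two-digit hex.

Split into bytes (most-significant first): 0A 25 53.
Little-endian stores the least-significant byte at the lowest address.
So at ascending addresses the bytes are 53 25 0A.

53 25 0A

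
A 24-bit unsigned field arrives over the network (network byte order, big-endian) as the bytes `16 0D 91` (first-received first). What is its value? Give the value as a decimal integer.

Big-endian stores the most-significant byte at the lowest address.
The bytes are already most-significant first: 0x160D91.
0x160D91 = 1445265.

1445265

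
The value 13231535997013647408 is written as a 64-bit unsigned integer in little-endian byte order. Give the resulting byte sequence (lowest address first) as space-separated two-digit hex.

13231535997013647408 in hexadecimal, padded to 64 bits, is 0xB79FDBE2B6CAE030.
Split into bytes (most-significant first): B7 9F DB E2 B6 CA E0 30.
Little-endian stores the least-significant byte at the lowest address.
So at ascending addresses the bytes are 30 E0 CA B6 E2 DB 9F B7.

30 E0 CA B6 E2 DB 9F B7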